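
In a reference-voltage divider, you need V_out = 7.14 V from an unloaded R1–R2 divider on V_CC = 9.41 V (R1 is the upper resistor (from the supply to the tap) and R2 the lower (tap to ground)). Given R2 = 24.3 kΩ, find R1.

V_out/V_CC = R2/(R1+R2) = 0.7588.
Rearranging, R1 = R2·(1−k)/k = 24.3 × 0.3179 = 7.726 kΩ.

R1 ≈ 7.73 kΩ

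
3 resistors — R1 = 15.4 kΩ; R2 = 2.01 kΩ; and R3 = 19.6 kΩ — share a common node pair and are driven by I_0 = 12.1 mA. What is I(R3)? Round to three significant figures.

I ≈ 1.01 mA

Total conductance ΣG = 1/15.4 + 1/2.01 + 1/19.6 = 0.6135 (units of 1/kΩ).
R3 takes the fraction G_k/ΣG = 0.05102/0.6135 = 0.08317, so I = 12.1 × 0.08317 = 1.006 mA.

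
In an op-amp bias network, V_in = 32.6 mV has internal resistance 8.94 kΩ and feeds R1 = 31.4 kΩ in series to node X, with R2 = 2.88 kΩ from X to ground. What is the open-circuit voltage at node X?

R1' = 8.94 + 31.4 = 40.34 kΩ (source resistance + R1).
With X open, the divider is unloaded: V_th = 32.6 × 2.88/43.22 = 2.172 mV.

V_th ≈ 2.17 mV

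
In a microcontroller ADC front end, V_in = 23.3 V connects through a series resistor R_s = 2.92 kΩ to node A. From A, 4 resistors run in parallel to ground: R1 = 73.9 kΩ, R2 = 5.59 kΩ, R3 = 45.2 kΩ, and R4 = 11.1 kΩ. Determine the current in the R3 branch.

Parallel bank: R_p = 1/(1/73.9 + 1/5.59 + 1/45.2 + 1/11.1) = 3.283 kΩ.
Node voltage V_A = V_in · R_p/(R_s + R_p) = 23.3 × 0.5292 = 12.33 V.
I(R3) = V_A / R3 = 12.33/45.2 = 0.2728 mA.

I ≈ 0.273 mA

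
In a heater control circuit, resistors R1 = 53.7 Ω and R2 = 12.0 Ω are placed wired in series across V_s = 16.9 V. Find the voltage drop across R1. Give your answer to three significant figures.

V ≈ 13.8 V

Total series resistance ΣR = 53.7 + 12.0 = 65.70 Ω.
V = V_s · R/ΣR = 16.9 × 0.8174 = 13.81 V.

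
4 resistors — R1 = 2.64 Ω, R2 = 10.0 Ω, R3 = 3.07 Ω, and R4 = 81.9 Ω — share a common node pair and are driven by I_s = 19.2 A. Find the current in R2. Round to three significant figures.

I ≈ 2.35 A

Total conductance ΣG = 1/2.64 + 1/10.0 + 1/3.07 + 1/81.9 = 0.8167 (units of 1/Ω).
Current divider: I(R2) = I_s · G_k/ΣG = 19.2 × (0.1000/0.8167) = 19.2 × 0.1224 = 2.351 A.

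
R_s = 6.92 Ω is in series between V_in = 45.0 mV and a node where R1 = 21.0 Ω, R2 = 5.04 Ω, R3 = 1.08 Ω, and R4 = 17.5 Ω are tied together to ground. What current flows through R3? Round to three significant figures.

Combine the parallel branches: R_p = (1/21.0 + 1/5.04 + 1/1.08 + 1/17.5)⁻¹ = 0.8136 Ω.
Node voltage V_A = V_in · R_p/(R_s + R_p) = 45.0 × 0.1052 = 4.734 mV.
I(R3) = V_A / R3 = 4.734/1.08 = 4.383 mA.

I ≈ 4.38 mA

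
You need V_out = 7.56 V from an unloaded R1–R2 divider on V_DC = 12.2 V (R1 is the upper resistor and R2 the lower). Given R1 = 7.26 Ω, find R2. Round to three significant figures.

V_out/V_DC = R2/(R1+R2) = 0.6197.
R2 = R1 · 0.6197/(1 − 0.6197) = 11.83 Ω.

R2 ≈ 11.8 Ω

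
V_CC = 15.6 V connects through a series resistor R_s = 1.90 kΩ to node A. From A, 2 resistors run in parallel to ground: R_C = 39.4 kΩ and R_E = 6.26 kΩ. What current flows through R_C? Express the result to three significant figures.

Combine the parallel branches: R_p = (1/39.4 + 1/6.26)⁻¹ = 5.402 kΩ.
Node voltage V_A = V_CC · R_p/(R_s + R_p) = 15.6 × 0.7398 = 11.54 V.
I(R_C) = V_A / R_C = 11.54/39.4 = 0.2929 mA.

I ≈ 0.293 mA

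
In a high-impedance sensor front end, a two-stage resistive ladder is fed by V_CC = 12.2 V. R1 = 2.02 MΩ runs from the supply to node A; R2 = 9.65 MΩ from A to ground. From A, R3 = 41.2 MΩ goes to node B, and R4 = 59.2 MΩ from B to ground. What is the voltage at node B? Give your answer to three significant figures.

Looking into the second stage from A: R3 + R4 = 100.4 MΩ appears in parallel with R2.
R2 ‖ (R3+R4) = 8.804 MΩ.
V_A = 12.2 × 8.804/(2.02 + 8.804) = 9.923 V.
V_B = V_A × 0.5896 = 5.851 V.

V_B ≈ 5.85 V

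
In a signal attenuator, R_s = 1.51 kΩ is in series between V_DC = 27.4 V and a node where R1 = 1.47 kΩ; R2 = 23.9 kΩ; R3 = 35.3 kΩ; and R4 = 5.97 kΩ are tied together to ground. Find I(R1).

I ≈ 7.81 mA

Combine the parallel branches: R_p = (1/1.47 + 1/23.9 + 1/35.3 + 1/5.97)⁻¹ = 1.089 kΩ.
V_A = 27.4 × 1.089/2.599 = 11.48 V.
I(R1) = V_A / R1 = 11.48/1.47 = 7.812 mA.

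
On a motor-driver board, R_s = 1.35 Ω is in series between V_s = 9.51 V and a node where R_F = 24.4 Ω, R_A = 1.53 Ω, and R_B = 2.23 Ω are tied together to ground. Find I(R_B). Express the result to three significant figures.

Equivalent of the parallel group: R_p = 0.8749 Ω.
V_A by voltage divider: V_A = 9.51 × 0.8749/(1.35 + 0.8749) = 3.740 V.
I(R_B) = V_A / R_B = 3.740/2.23 = 1.677 A.

I ≈ 1.68 A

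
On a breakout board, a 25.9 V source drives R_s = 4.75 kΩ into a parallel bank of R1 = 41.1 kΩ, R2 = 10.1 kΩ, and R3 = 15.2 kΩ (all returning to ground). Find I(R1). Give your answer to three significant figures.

Combine the parallel branches: R_p = (1/41.1 + 1/10.1 + 1/15.2)⁻¹ = 5.287 kΩ.
V_A by voltage divider: V_A = 25.9 × 5.287/(4.75 + 5.287) = 13.64 V.
Branch current I = V_A/R1 = 13.64/41.1 = 0.3320 mA.

I ≈ 0.332 mA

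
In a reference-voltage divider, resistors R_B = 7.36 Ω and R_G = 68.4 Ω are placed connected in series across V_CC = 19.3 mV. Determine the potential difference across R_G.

V ≈ 17.4 mV

Series total: ΣR = 7.36 + 68.4 = 75.76 Ω.
V = V_CC · R/ΣR = 19.3 × 0.9029 = 17.43 mV.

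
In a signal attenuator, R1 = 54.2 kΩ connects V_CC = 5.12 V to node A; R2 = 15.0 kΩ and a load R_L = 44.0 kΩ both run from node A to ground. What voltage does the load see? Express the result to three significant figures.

First combine the lower leg with the load: R2 ‖ R_L = 11.19 kΩ.
Voltage divider with the loaded lower leg: V_out = 5.12 × 11.19/(54.2 + 11.19) = 5.12 × 0.1711 = 0.8759 V.
(Unloaded it would be 1.11 V; the load pulls it down.)

V_out ≈ 0.876 V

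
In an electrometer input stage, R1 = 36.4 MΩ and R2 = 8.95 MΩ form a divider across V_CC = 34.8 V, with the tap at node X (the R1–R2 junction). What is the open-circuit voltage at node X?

With X open, the divider is unloaded: V_th = 34.8 × 8.95/45.35 = 6.868 V.

V_th ≈ 6.87 V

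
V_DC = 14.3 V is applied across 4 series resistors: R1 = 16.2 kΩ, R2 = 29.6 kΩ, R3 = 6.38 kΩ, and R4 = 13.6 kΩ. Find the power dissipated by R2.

ΣR = 65.78 kΩ → I = 14.3/65.78 = 0.2174 mA.
V(R2) = I·R = 6.435 V; P = V·I = 6.435 × 0.2174 = 1.399 mW.

P ≈ 1.40 mW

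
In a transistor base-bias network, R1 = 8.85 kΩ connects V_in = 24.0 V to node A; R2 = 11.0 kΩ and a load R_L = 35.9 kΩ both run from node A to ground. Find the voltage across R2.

V_out ≈ 11.7 V

The load sits in parallel with R2, giving an effective lower resistance R2' = R2·R_L/(R2+R_L) = 8.420 kΩ.
Voltage divider with the loaded lower leg: V_out = 24.0 × 8.420/(8.85 + 8.420) = 24.0 × 0.4876 = 11.70 V.
(Unloaded it would be 13.3 V; the load pulls it down.)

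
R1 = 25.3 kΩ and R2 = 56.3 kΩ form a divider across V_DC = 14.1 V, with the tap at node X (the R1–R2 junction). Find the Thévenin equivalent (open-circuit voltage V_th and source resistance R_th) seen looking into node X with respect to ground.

With X open, the divider is unloaded: V_th = 14.1 × 56.3/81.60 = 9.728 V.
Zeroing V_DC shorts the top of R1 to ground, so R_th = R1 ‖ R2 = 17.46 kΩ.

V_th ≈ 9.73 V, R_th ≈ 17.5 kΩ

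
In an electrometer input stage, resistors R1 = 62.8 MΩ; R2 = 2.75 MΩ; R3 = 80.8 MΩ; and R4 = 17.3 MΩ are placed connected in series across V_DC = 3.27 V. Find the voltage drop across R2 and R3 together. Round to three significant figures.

ΣR = 62.8 + 2.75 + 80.8 + 17.3 = 163.7 MΩ.
R_{R2..R3} = 2.75 + 80.8 = 83.55 MΩ.
Voltage divider: V = V_DC · (83.55 / 163.7) = 3.27 × 0.5105 = 1.669 V.

V ≈ 1.67 V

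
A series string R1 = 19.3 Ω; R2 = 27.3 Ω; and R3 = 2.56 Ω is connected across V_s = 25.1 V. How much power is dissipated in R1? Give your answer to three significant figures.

P ≈ 5.03 W

Series current I = V_s/ΣR = 25.1/49.16 = 0.5106 A.
P(R1) = I²·R1 = (0.5106)² × 19.3 = 5.031 W.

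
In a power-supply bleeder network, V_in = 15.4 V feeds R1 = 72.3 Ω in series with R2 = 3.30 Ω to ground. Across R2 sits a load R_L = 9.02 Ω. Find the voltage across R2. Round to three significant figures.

R2 ‖ R_L = (3.30 × 9.02)/(3.30 + 9.02) = 2.416 Ω.
Voltage divider with the loaded lower leg: V_out = 15.4 × 2.416/(72.3 + 2.416) = 15.4 × 0.03234 = 0.4980 V.

V_out ≈ 0.498 V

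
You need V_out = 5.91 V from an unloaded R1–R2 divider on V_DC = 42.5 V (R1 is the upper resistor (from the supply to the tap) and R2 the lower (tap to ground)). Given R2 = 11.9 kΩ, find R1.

The divider ratio is R2/(R1+R2) = 5.91/42.5 = 0.1391.
Rearranging, R1 = R2·(1−k)/k = 11.9 × 6.191 = 73.68 kΩ.

R1 ≈ 73.7 kΩ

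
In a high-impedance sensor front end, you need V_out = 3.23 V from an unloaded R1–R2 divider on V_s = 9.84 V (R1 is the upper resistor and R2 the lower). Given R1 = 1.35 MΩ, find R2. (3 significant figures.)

R2 ≈ 0.660 MΩ

The divider ratio is R2/(R1+R2) = 3.23/9.84 = 0.3283.
So R2 = R1 · V_out/(V_s − V_out) = 1.35 × 3.23/(9.84 − 3.23) = 1.35 × 0.4887 = 0.6597 MΩ.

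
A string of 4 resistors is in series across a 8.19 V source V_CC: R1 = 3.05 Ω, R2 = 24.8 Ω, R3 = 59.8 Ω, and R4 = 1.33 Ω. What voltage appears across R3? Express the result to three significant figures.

V ≈ 5.50 V

Total series resistance ΣR = 3.05 + 24.8 + 59.8 + 1.33 = 88.98 Ω.
By the voltage-divider rule, V = 8.19 × 59.80/88.98 = 5.504 V.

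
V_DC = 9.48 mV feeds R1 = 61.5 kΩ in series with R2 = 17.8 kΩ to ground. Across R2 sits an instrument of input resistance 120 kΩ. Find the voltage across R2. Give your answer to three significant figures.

V_out ≈ 1.91 mV

The load sits in parallel with R2, giving an effective lower resistance R2' = R2·R_L/(R2+R_L) = 15.50 kΩ.
Now apply the divider: V_out = 9.48 × 0.2013 = 1.908 mV.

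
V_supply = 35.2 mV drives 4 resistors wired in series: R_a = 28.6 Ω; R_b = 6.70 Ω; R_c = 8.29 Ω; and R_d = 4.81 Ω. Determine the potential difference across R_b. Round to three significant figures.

Series total: ΣR = 28.6 + 6.70 + 8.29 + 4.81 = 48.40 Ω.
V = V_supply · R/ΣR = 35.2 × 0.1384 = 4.873 mV.

V ≈ 4.87 mV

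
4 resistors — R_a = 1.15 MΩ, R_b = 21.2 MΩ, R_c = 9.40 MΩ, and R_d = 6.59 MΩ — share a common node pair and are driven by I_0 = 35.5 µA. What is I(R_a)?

I ≈ 26.3 µA

Total conductance ΣG = 1/1.15 + 1/21.2 + 1/9.40 + 1/6.59 = 1.175 (units of 1/MΩ).
By the current-divider rule, I = I_0 · G_k/ΣG = 35.5 × 0.7401 = 26.28 µA.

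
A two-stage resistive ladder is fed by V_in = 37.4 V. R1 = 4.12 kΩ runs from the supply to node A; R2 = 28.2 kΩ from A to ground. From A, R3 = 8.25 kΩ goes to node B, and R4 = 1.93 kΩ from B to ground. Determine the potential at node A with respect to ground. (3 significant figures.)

Looking into the second stage from A: R3 + R4 = 10.18 kΩ appears in parallel with R2.
Effective lower resistance at A: R2 ‖ 10.18 = 7.480 kΩ.
V_A = 37.4 × 7.480/(4.12 + 7.480) = 24.12 V.

V_A ≈ 24.1 V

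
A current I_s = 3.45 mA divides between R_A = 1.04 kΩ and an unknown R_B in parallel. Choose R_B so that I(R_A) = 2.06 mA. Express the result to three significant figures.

R_B ≈ 1.54 kΩ

Two-branch current divider: I_A = I_s · R_B/(R_A + R_B).
With f = 0.5971, R_B = R_A · f/(1−f) = 1.04 × 1.482 = 1.541 kΩ.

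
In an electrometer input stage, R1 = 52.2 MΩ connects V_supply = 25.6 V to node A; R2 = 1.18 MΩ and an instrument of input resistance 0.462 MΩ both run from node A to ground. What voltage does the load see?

First combine the lower leg with the load: R2 ‖ R_L = 0.3320 MΩ.
Voltage divider with the loaded lower leg: V_out = 25.6 × 0.3320/(52.2 + 0.3320) = 25.6 × 0.006320 = 0.1618 V.

V_out ≈ 0.162 V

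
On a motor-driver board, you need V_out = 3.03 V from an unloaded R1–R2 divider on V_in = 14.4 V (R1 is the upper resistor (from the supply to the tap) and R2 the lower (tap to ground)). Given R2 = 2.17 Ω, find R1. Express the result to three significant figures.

R1 ≈ 8.14 Ω

The divider ratio is R2/(R1+R2) = 3.03/14.4 = 0.2104.
R1 = R2·(1/k − 1) = 2.17 × 3.752 = 8.143 Ω.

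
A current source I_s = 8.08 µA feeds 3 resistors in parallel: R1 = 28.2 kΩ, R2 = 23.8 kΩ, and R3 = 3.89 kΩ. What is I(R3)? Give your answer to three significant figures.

Conductances: ΣG = 1/28.2 + 1/23.8 + 1/3.89 = 0.3345 (1/kΩ).
Current divider: I(R3) = I_s · G_k/ΣG = 8.08 × (0.2571/0.3345) = 8.08 × 0.7684 = 6.209 µA.

I ≈ 6.21 µA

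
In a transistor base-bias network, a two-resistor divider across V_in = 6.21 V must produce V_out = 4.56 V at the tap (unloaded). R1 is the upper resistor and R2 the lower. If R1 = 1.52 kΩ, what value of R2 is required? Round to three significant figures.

V_out/V_in = R2/(R1+R2) = 0.7343.
Rearranging, R2 = R1·k/(1−k) = 1.52 × 2.764 = 4.201 kΩ.

R2 ≈ 4.20 kΩ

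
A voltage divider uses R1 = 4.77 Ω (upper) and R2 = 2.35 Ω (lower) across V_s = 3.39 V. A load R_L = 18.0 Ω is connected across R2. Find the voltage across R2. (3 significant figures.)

V_out ≈ 1.03 V

The load sits in parallel with R2, giving an effective lower resistance R2' = R2·R_L/(R2+R_L) = 2.079 Ω.
Voltage divider with the loaded lower leg: V_out = 3.39 × 2.079/(4.77 + 2.079) = 3.39 × 0.3035 = 1.029 V.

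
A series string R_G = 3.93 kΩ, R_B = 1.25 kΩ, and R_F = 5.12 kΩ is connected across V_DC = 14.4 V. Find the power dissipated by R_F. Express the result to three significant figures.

ΣR = 10.30 kΩ → I = 14.4/10.30 = 1.398 mA.
V(R_F) = I·R = 7.158 V; P = V·I = 7.158 × 1.398 = 10.01 mW.

P ≈ 10.0 mW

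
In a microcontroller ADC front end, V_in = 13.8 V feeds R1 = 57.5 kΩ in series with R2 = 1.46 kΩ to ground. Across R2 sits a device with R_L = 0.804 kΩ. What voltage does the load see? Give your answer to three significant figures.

First combine the lower leg with the load: R2 ‖ R_L = 0.5185 kΩ.
Then V_out = V_in · R2'/(R1 + R2') = 13.8 × 0.5185/58.02 = 0.1233 V.
(Unloaded it would be 0.342 V; the load pulls it down.)

V_out ≈ 0.123 V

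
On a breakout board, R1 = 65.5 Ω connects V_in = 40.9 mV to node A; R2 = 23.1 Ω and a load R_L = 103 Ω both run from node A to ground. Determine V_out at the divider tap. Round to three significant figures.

V_out ≈ 9.15 mV

The load sits in parallel with R2, giving an effective lower resistance R2' = R2·R_L/(R2+R_L) = 18.87 Ω.
Now apply the divider: V_out = 40.9 × 0.2236 = 9.147 mV.
(Unloaded it would be 10.7 mV; the load pulls it down.)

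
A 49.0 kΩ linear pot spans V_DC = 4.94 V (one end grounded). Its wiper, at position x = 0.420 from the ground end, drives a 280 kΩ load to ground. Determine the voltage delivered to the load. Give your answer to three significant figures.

The pot divides into 28.42 kΩ above the wiper and 20.58 kΩ below.
Lower segment in parallel with the load: 20.58 ‖ 280 = 19.17 kΩ.
Then V_out = V_DC · 19.17/(28.42 + 19.17) = 1.990 V.

V_out ≈ 1.99 V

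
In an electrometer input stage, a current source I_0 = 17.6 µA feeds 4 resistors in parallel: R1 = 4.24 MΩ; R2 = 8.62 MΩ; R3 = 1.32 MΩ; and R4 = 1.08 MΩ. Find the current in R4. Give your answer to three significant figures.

Conductances: ΣG = 1/4.24 + 1/8.62 + 1/1.32 + 1/1.08 = 2.035 (1/MΩ).
Current divider: I(R4) = I_0 · G_k/ΣG = 17.6 × (0.9259/2.035) = 17.6 × 0.4549 = 8.007 µA.

I ≈ 8.01 µA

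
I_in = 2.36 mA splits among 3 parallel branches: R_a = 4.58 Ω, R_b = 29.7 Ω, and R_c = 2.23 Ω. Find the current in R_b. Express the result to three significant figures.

I ≈ 0.113 mA

ΣG = 1/4.58 + 1/29.7 + 1/2.23 = 0.7004.
By the current-divider rule, I = I_in · G_k/ΣG = 2.36 × 0.04807 = 0.1134 mA.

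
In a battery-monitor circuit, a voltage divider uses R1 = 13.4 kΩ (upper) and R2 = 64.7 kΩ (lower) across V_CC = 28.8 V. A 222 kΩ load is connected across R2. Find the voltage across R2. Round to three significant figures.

R2 ‖ R_L = (64.7 × 222)/(64.7 + 222) = 50.10 kΩ.
Now apply the divider: V_out = 28.8 × 0.7890 = 22.72 V.

V_out ≈ 22.7 V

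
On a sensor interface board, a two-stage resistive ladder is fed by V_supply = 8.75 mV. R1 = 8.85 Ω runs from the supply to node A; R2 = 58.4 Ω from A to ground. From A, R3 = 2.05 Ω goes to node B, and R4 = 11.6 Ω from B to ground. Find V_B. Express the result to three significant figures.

Looking into the second stage from A: R3 + R4 = 13.65 Ω appears in parallel with R2.
Effective lower resistance at A: R2 ‖ 13.65 = 11.06 Ω.
First divider: V_A = V_supply · 11.06/(8.85 + 11.06) = 4.861 mV.
Then the unloaded second divider: V_B = V_A × R4/(R3+R4) = 4.861 × 0.8498 = 4.131 mV.

V_B ≈ 4.13 mV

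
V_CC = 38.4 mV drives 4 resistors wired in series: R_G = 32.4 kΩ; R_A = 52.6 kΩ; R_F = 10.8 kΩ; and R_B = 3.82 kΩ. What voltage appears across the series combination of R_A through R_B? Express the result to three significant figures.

V ≈ 25.9 mV

Total series resistance ΣR = 32.4 + 52.6 + 10.8 + 3.82 = 99.62 kΩ.
R_{R_A..R_B} = 52.6 + 10.8 + 3.82 = 67.22 kΩ.
V = V_CC · R/ΣR = 38.4 × 0.6748 = 25.91 mV.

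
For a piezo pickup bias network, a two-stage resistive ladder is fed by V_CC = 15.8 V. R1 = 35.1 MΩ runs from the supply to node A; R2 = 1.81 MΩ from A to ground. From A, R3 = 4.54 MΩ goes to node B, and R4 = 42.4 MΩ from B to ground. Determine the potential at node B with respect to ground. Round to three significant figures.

V_B ≈ 0.675 V

Looking into the second stage from A: R3 + R4 = 46.94 MΩ appears in parallel with R2.
Effective lower resistance at A: R2 ‖ 46.94 = 1.743 MΩ.
So V_A = 15.8 × 0.04730 = 0.7474 V.
Then the unloaded second divider: V_B = V_A × R4/(R3+R4) = 0.7474 × 0.9033 = 0.6751 V.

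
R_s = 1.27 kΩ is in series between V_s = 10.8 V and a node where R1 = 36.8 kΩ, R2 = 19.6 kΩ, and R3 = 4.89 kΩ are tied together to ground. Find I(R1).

Equivalent of the parallel group: R_p = 3.537 kΩ.
V_A by voltage divider: V_A = 10.8 × 3.537/(1.27 + 3.537) = 7.947 V.
Branch current I = V_A/R1 = 7.947/36.8 = 0.2159 mA.
(Check via current divider: I_total = 2.247 mA; share G_k/ΣG = 0.09613 → same result.)

I ≈ 0.216 mA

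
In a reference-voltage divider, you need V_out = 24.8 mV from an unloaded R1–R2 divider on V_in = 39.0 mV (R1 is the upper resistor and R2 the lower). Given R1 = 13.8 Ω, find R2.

V_out/V_in = R2/(R1+R2) = 0.6359.
R2 = R1 · 0.6359/(1 − 0.6359) = 24.10 Ω.

R2 ≈ 24.1 Ω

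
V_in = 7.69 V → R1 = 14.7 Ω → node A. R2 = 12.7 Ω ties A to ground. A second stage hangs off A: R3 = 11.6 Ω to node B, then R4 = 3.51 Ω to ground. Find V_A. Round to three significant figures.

V_A ≈ 2.46 V

The second stage (R3 + R4 = 15.11 Ω) loads node A in parallel with R2.
Effective lower resistance at A: R2 ‖ 15.11 = 6.900 Ω.
V_A = 7.69 × 6.900/(14.7 + 6.900) = 2.457 V.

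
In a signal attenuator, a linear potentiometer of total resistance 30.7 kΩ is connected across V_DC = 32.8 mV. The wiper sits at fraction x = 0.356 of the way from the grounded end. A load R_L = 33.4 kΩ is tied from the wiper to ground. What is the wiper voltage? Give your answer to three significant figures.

V_out ≈ 9.64 mV

Lower segment x·R_p = 10.93 kΩ; upper segment (1−x)·R_p = 19.77 kΩ.
R_L loads the lower segment: effective lower R = 8.235 kΩ.
Then V_out = V_DC · 8.235/(19.77 + 8.235) = 9.644 mV.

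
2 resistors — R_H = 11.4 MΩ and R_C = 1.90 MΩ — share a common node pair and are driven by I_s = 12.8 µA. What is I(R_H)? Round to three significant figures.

I ≈ 1.83 µA

For two parallel branches, I_k = I_s · (other R)/(sum of R).
I(R_H) = 12.8 × 1.90/(11.4 + 1.90) = 12.8 × 0.1429 = 1.829 µA.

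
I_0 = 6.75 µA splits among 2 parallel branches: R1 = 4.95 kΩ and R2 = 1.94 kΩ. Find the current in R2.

With just two branches, the current splits inversely with resistance.
So I = 6.75 × 4.95/6.890 = 4.849 µA.

I ≈ 4.85 µA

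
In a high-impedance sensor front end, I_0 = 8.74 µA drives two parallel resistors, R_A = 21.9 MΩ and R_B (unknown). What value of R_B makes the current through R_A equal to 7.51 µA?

R_B ≈ 134 MΩ

In a two-way split, I_A/I_0 = R_B/(R_A + R_B).
With f = 0.8593, R_B = R_A · f/(1−f) = 21.9 × 6.106 = 133.7 MΩ.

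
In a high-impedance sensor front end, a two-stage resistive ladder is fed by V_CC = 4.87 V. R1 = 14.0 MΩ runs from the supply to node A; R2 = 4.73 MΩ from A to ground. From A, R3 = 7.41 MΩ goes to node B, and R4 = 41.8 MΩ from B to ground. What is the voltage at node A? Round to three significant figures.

Node A sees R2 in parallel with the series input of stage 2, R3 + R4 = 49.21 MΩ.
R2 ‖ (R3+R4) = 4.315 MΩ.
First divider: V_A = V_CC · 4.315/(14.0 + 4.315) = 1.147 V.

V_A ≈ 1.15 V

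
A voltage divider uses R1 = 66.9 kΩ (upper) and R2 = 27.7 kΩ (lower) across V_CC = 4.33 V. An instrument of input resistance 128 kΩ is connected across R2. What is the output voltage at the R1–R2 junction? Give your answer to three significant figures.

V_out ≈ 1.10 V

R2 ‖ R_L = (27.7 × 128)/(27.7 + 128) = 22.77 kΩ.
Now apply the divider: V_out = 4.33 × 0.2539 = 1.100 V.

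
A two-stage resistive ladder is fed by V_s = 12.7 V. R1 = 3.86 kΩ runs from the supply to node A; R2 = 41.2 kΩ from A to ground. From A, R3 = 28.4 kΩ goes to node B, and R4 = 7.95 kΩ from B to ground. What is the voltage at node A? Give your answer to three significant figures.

Node A sees R2 in parallel with the series input of stage 2, R3 + R4 = 36.35 kΩ.
R2 ‖ (R3+R4) = 19.31 kΩ.
So V_A = 12.7 × 0.8334 = 10.58 V.

V_A ≈ 10.6 V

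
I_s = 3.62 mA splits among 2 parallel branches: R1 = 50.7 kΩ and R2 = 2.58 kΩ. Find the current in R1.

For two parallel branches, I_k = I_s · (other R)/(sum of R).
I(R1) = 3.62 × 2.58/(50.7 + 2.58) = 3.62 × 0.04842 = 0.1753 mA.

I ≈ 0.175 mA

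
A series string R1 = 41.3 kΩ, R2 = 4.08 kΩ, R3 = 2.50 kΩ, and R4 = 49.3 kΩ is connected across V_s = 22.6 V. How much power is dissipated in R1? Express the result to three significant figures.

ΣR = 97.18 kΩ → I = 22.6/97.18 = 0.2326 mA.
V(R1) = I·R = 9.605 V; P = V·I = 9.605 × 0.2326 = 2.234 mW.

P ≈ 2.23 mW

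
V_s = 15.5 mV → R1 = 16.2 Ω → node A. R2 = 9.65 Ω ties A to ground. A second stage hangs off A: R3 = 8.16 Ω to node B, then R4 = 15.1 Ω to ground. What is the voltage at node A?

V_A ≈ 4.59 mV

The second stage (R3 + R4 = 23.26 Ω) loads node A in parallel with R2.
Effective lower resistance at A: R2 ‖ 23.26 = 6.820 Ω.
So V_A = 15.5 × 0.2963 = 4.592 mV.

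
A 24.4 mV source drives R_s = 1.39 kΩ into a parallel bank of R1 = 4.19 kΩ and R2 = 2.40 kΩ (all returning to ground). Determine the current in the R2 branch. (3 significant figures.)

Combine the parallel branches: R_p = (1/4.19 + 1/2.40)⁻¹ = 1.526 kΩ.
V_A by voltage divider: V_A = 24.4 × 1.526/(1.39 + 1.526) = 12.77 mV.
I(R2) = V_A / R2 = 12.77/2.40 = 5.320 µA.

I ≈ 5.32 µA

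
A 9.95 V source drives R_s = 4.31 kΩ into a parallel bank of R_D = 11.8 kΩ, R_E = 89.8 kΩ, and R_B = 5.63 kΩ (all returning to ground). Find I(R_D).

I ≈ 0.387 mA

Equivalent of the parallel group: R_p = 3.656 kΩ.
V_A = 9.95 × 3.656/7.966 = 4.567 V.
I(R_D) = V_A / R_D = 4.567/11.8 = 0.3870 mA.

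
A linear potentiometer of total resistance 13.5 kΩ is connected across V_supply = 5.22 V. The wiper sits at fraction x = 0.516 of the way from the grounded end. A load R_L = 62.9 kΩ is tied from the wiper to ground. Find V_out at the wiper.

V_out ≈ 2.56 V

The pot divides into 6.534 kΩ above the wiper and 6.966 kΩ below.
(x·R_p) ‖ R_L = 6.271 kΩ.
Then V_out = V_supply · 6.271/(6.534 + 6.271) = 2.556 V.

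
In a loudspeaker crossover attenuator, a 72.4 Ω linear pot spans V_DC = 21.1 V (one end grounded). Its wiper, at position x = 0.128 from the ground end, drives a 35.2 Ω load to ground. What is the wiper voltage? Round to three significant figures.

The pot divides into 63.13 Ω above the wiper and 9.267 Ω below.
(x·R_p) ‖ R_L = 7.336 Ω.
V_out = 21.1 × 7.336/(63.13 + 7.336) = 2.197 V.

V_out ≈ 2.20 V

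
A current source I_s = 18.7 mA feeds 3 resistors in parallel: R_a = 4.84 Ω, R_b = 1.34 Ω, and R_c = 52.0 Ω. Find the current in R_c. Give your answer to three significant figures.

ΣG = 1/4.84 + 1/1.34 + 1/52.0 = 0.9721.
By the current-divider rule, I = I_s · G_k/ΣG = 18.7 × 0.01978 = 0.3699 mA.

I ≈ 0.370 mA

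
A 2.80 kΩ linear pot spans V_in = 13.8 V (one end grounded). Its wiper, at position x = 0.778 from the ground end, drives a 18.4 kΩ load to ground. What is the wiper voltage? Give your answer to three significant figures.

Split the track: R_lower = x·R_p = 2.178 kΩ, R_upper = (1−x)·R_p = 0.6216 kΩ.
R_L loads the lower segment: effective lower R = 1.948 kΩ.
V_out = 13.8 × 1.948/(0.6216 + 1.948) = 10.46 V.
(Unloaded: V_out = x·V_in = 10.7 V.)

V_out ≈ 10.5 V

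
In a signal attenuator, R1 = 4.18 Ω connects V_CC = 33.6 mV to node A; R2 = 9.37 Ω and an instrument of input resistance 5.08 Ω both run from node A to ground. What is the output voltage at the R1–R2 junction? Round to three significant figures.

First combine the lower leg with the load: R2 ‖ R_L = 3.294 Ω.
Now apply the divider: V_out = 33.6 × 0.4407 = 14.81 mV.

V_out ≈ 14.8 mV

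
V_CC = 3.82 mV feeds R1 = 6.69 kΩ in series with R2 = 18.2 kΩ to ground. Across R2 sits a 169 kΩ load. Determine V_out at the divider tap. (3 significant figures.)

V_out ≈ 2.71 mV

R2 ‖ R_L = (18.2 × 169)/(18.2 + 169) = 16.43 kΩ.
Then V_out = V_CC · R2'/(R1 + R2') = 3.82 × 16.43/23.12 = 2.715 mV.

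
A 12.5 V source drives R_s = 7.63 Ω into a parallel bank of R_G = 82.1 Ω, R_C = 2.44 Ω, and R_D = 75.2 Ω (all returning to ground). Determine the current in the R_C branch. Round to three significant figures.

Equivalent of the parallel group: R_p = 2.297 Ω.
V_A = 12.5 × 2.297/9.927 = 2.893 V.
Branch current I = V_A/R_C = 2.893/2.44 = 1.185 A.
(Equivalently: I_total = 1.259 A, then current-divider fraction G_k/ΣG = 0.9415.)

I ≈ 1.19 A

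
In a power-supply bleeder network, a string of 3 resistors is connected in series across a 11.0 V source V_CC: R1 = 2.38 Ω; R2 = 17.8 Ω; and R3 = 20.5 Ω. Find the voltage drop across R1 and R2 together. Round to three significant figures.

Series total: ΣR = 2.38 + 17.8 + 20.5 = 40.68 Ω.
R_{R1..R2} = 2.38 + 17.8 = 20.18 Ω.
By the voltage-divider rule, V = 11.0 × 20.18/40.68 = 5.457 V.

V ≈ 5.46 V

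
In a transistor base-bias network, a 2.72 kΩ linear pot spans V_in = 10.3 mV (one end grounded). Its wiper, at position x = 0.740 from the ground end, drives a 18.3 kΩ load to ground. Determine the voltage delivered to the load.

V_out ≈ 7.41 mV

Lower segment x·R_p = 2.013 kΩ; upper segment (1−x)·R_p = 0.7072 kΩ.
Lower segment in parallel with the load: 2.013 ‖ 18.3 = 1.813 kΩ.
V_out = 10.3 × 1.813/(0.7072 + 1.813) = 7.410 mV.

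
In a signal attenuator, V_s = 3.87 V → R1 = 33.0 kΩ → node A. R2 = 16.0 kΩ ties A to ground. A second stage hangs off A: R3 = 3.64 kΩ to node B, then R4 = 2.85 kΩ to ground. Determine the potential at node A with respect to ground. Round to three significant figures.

V_A ≈ 0.475 V

Node A sees R2 in parallel with the series input of stage 2, R3 + R4 = 6.490 kΩ.
Effective lower resistance at A: R2 ‖ 6.490 = 4.617 kΩ.
V_A = 3.87 × 4.617/(33.0 + 4.617) = 0.4750 V.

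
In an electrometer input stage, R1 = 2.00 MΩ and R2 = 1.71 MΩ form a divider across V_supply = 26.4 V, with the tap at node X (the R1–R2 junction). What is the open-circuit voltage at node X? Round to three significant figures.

With X open, the divider is unloaded: V_th = 26.4 × 1.71/3.710 = 12.17 V.

V_th ≈ 12.2 V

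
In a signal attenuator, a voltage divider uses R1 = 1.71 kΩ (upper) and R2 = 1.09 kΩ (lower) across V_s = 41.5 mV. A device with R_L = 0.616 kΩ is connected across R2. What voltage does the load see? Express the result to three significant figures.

R2 ‖ R_L = (1.09 × 0.616)/(1.09 + 0.616) = 0.3936 kΩ.
Voltage divider with the loaded lower leg: V_out = 41.5 × 0.3936/(1.71 + 0.3936) = 41.5 × 0.1871 = 7.765 mV.

V_out ≈ 7.76 mV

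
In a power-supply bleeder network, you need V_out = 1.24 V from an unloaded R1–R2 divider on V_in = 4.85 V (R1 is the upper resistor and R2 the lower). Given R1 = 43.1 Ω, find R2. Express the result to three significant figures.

R2 ≈ 14.8 Ω

Required fraction k = V_out/V_in = 0.2557.
So R2 = R1 · V_out/(V_in − V_out) = 43.1 × 1.24/(4.85 − 1.24) = 43.1 × 0.3435 = 14.80 Ω.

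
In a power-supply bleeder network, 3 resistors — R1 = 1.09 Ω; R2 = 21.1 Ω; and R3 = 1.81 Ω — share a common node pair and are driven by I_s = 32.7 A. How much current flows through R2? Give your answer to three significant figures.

Total conductance ΣG = 1/1.09 + 1/21.1 + 1/1.81 = 1.517 (units of 1/Ω).
By the current-divider rule, I = I_s · G_k/ΣG = 32.7 × 0.03124 = 1.021 A.

I ≈ 1.02 A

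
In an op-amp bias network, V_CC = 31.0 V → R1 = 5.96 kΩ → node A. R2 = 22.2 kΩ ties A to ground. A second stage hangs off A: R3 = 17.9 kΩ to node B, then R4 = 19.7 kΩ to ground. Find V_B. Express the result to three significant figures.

V_B ≈ 11.4 V

The second stage (R3 + R4 = 37.60 kΩ) loads node A in parallel with R2.
R2 ‖ (R3+R4) = 13.96 kΩ.
First divider: V_A = V_CC · 13.96/(5.96 + 13.96) = 21.72 V.
Stage 2 is unloaded, so V_B = V_A · R4/(R3+R4) = 21.72 × 19.7/37.60 = 11.38 V.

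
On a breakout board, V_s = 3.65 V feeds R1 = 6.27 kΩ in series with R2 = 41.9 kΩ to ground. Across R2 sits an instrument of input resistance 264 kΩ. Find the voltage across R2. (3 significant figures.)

V_out ≈ 3.11 V

R2 ‖ R_L = (41.9 × 264)/(41.9 + 264) = 36.16 kΩ.
Now apply the divider: V_out = 3.65 × 0.8522 = 3.111 V.
(Unloaded it would be 3.17 V; the load pulls it down.)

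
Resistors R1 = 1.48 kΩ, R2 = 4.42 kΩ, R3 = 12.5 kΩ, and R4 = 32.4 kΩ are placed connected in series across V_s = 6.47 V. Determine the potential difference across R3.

Total series resistance ΣR = 1.48 + 4.42 + 12.5 + 32.4 = 50.80 kΩ.
Voltage divider: V = V_s · (12.50 / 50.80) = 6.47 × 0.2461 = 1.592 V.

V ≈ 1.59 V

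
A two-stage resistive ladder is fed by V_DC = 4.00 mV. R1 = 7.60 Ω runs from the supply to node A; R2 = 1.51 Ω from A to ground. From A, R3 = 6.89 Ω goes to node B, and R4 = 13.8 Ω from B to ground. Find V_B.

V_B ≈ 0.417 mV

Looking into the second stage from A: R3 + R4 = 20.69 Ω appears in parallel with R2.
R2 ‖ (R3+R4) = 1.407 Ω.
V_A = 4.00 × 1.407/(7.60 + 1.407) = 0.6250 mV.
Stage 2 is unloaded, so V_B = V_A · R4/(R3+R4) = 0.6250 × 13.8/20.69 = 0.4168 mV.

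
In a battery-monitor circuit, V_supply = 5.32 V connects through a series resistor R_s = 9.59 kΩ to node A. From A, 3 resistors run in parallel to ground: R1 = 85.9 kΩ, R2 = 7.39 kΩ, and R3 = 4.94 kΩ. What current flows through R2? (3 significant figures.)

I ≈ 0.165 mA

Equivalent of the parallel group: R_p = 2.862 kΩ.
V_A = 5.32 × 2.862/12.45 = 1.223 V.
I(R2) = V_A / R2 = 1.223/7.39 = 0.1655 mA.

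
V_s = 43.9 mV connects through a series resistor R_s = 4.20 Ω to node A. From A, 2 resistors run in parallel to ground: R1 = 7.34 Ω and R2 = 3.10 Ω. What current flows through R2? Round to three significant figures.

I ≈ 4.84 mA

Equivalent of the parallel group: R_p = 2.180 Ω.
V_A = 43.9 × 2.180/6.380 = 15.00 mV.
Branch current I = V_A/R2 = 15.00/3.10 = 4.838 mA.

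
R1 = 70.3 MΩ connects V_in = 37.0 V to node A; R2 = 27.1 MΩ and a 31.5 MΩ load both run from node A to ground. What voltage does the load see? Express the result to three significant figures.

V_out ≈ 6.35 V

First combine the lower leg with the load: R2 ‖ R_L = 14.57 MΩ.
Then V_out = V_in · R2'/(R1 + R2') = 37.0 × 14.57/84.87 = 6.351 V.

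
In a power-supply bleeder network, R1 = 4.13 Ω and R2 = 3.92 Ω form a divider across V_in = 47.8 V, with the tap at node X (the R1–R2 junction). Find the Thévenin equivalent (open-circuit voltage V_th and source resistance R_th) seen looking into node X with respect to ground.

Open-circuit (no load on X): V_th = V_in · R2/(R1 + R2) = 47.8 × 3.92/(4.130 + 3.92) = 23.28 V.
With V_in suppressed (replaced by a short), R_th = R1 ‖ R2 = (4.130 × 3.92)/(4.130 + 3.92) = 2.011 Ω.

V_th ≈ 23.3 V, R_th ≈ 2.01 Ω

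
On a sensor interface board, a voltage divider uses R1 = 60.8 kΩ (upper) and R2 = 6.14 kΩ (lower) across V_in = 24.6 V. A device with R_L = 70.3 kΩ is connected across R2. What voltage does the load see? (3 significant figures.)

The load sits in parallel with R2, giving an effective lower resistance R2' = R2·R_L/(R2+R_L) = 5.647 kΩ.
Now apply the divider: V_out = 24.6 × 0.08498 = 2.091 V.

V_out ≈ 2.09 V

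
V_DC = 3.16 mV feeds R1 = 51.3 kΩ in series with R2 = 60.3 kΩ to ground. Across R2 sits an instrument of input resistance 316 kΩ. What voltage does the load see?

First combine the lower leg with the load: R2 ‖ R_L = 50.64 kΩ.
Voltage divider with the loaded lower leg: V_out = 3.16 × 50.64/(51.3 + 50.64) = 3.16 × 0.4967 = 1.570 mV.

V_out ≈ 1.57 mV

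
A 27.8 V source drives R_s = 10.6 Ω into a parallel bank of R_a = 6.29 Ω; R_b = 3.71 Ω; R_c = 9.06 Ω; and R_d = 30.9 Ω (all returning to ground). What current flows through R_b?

Parallel bank: R_p = 1/(1/6.29 + 1/3.71 + 1/9.06 + 1/30.9) = 1.751 Ω.
V_A by voltage divider: V_A = 27.8 × 1.751/(10.6 + 1.751) = 3.940 V.
Branch current I = V_A/R_b = 3.940/3.71 = 1.062 A.
(Equivalently: I_total = 2.251 A, then current-divider fraction G_k/ΣG = 0.4718.)

I ≈ 1.06 A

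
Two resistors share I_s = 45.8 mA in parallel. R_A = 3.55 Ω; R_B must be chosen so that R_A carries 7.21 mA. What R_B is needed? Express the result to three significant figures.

Two-branch current divider: I_A = I_s · R_B/(R_A + R_B).
With f = 0.1574, R_B = R_A · f/(1−f) = 3.55 × 0.1868 = 0.6633 Ω.

R_B ≈ 0.663 Ω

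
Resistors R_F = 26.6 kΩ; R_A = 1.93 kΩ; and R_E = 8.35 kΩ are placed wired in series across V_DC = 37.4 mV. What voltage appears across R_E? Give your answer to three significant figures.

Series total: ΣR = 26.6 + 1.93 + 8.35 = 36.88 kΩ.
By the voltage-divider rule, V = 37.4 × 8.350/36.88 = 8.468 mV.

V ≈ 8.47 mV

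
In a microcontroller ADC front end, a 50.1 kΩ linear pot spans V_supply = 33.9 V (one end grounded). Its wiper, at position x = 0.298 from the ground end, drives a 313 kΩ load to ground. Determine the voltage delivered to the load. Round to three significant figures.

The pot divides into 35.17 kΩ above the wiper and 14.93 kΩ below.
R_L loads the lower segment: effective lower R = 14.25 kΩ.
V_out = 33.9 × 14.25/(35.17 + 14.25) = 9.775 V.

V_out ≈ 9.77 V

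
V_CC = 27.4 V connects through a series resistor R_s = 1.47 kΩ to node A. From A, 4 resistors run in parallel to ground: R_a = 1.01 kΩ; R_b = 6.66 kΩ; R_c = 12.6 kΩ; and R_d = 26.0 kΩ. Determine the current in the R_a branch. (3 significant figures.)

I ≈ 9.52 mA

Parallel bank: R_p = 1/(1/1.01 + 1/6.66 + 1/12.6 + 1/26.0) = 0.7949 kΩ.
V_A by voltage divider: V_A = 27.4 × 0.7949/(1.47 + 0.7949) = 9.616 V.
Branch current I = V_A/R_a = 9.616/1.01 = 9.521 mA.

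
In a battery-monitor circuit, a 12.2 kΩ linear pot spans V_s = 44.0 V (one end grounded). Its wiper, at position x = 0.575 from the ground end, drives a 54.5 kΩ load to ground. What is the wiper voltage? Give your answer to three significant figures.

The pot divides into 5.185 kΩ above the wiper and 7.015 kΩ below.
(x·R_p) ‖ R_L = 6.215 kΩ.
Loaded-divider output: V_out = 44.0 × 0.5452 = 23.99 V.
(Unloaded: V_out = x·V_s = 25.3 V.)

V_out ≈ 24.0 V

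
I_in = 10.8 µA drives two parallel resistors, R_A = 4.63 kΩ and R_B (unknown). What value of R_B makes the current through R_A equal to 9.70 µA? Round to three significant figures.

The fraction through R_A equals R_B/(R_A+R_B).
With f = 0.8981, R_B = R_A · f/(1−f) = 4.63 × 8.818 = 40.83 kΩ.

R_B ≈ 40.8 kΩ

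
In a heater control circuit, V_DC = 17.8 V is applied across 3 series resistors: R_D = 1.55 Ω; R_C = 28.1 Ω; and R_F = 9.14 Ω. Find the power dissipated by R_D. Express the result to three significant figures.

Series current I = V_DC/ΣR = 17.8/38.79 = 0.4589 A.
P(R_D) = I²·R_D = (0.4589)² × 1.55 = 0.3264 W.

P ≈ 0.326 W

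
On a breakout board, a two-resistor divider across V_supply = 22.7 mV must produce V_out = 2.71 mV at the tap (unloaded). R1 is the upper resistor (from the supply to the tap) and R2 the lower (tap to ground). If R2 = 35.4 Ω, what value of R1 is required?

V_out/V_supply = R2/(R1+R2) = 0.1194.
So R1 = R2 · (V_supply/V_out − 1) = 35.4 × (22.7/2.71 − 1) = 35.4 × 7.376 = 261.1 Ω.

R1 ≈ 261 Ω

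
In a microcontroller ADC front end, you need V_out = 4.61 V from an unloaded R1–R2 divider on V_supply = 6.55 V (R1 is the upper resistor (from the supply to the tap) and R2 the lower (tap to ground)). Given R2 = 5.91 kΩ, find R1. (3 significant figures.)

V_out/V_supply = R2/(R1+R2) = 0.7038.
Rearranging, R1 = R2·(1−k)/k = 5.91 × 0.4208 = 2.487 kΩ.

R1 ≈ 2.49 kΩ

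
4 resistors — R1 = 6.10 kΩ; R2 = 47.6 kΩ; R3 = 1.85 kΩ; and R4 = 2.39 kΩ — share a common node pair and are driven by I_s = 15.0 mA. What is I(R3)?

Total conductance ΣG = 1/6.10 + 1/47.6 + 1/1.85 + 1/2.39 = 1.144 (units of 1/kΩ).
R3 takes the fraction G_k/ΣG = 0.5405/1.144 = 0.4725, so I = 15.0 × 0.4725 = 7.088 mA.

I ≈ 7.09 mA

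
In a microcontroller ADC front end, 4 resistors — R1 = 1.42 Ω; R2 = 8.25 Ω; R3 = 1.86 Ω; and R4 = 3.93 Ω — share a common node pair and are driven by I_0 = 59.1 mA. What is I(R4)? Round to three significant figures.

I ≈ 9.30 mA

Total conductance ΣG = 1/1.42 + 1/8.25 + 1/1.86 + 1/3.93 = 1.618 (units of 1/Ω).
R4 takes the fraction G_k/ΣG = 0.2545/1.618 = 0.1573, so I = 59.1 × 0.1573 = 9.297 mA.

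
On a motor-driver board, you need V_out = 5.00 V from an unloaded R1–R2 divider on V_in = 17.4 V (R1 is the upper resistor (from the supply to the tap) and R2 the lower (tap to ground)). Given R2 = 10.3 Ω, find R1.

R1 ≈ 25.5 Ω

V_out/V_in = R2/(R1+R2) = 0.2874.
So R1 = R2 · (V_in/V_out − 1) = 10.3 × (17.4/5.00 − 1) = 10.3 × 2.480 = 25.54 Ω.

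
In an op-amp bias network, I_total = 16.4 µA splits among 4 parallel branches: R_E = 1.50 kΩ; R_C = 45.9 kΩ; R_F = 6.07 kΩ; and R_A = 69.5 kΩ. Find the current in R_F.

I ≈ 3.11 µA

Total conductance ΣG = 1/1.50 + 1/45.9 + 1/6.07 + 1/69.5 = 0.8676 (units of 1/kΩ).
By the current-divider rule, I = I_total · G_k/ΣG = 16.4 × 0.1899 = 3.114 µA.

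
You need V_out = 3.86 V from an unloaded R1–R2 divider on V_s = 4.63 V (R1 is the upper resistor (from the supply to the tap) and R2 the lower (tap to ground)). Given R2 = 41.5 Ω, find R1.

R1 ≈ 8.28 Ω

Required fraction k = V_out/V_s = 0.8337.
Rearranging, R1 = R2·(1−k)/k = 41.5 × 0.1995 = 8.278 Ω.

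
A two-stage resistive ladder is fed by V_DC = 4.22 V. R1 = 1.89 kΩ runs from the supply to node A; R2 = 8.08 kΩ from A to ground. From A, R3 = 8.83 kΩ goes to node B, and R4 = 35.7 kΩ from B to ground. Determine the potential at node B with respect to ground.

V_B ≈ 2.65 V

Looking into the second stage from A: R3 + R4 = 44.53 kΩ appears in parallel with R2.
Effective lower resistance at A: R2 ‖ 44.53 = 6.839 kΩ.
V_A = 4.22 × 6.839/(1.89 + 6.839) = 3.306 V.
Then the unloaded second divider: V_B = V_A × R4/(R3+R4) = 3.306 × 0.8017 = 2.651 V.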